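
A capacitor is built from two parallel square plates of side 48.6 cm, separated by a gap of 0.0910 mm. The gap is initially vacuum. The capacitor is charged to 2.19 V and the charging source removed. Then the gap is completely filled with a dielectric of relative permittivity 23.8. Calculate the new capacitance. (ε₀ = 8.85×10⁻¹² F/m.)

A = (48.6 cm)² = 0.236 m².
Initially C₁ = ε₀A/d = 8.85×10⁻¹² × 0.236 / 9.10×10⁻⁵ = 2.30×10⁻⁸ F.
C = κε₀A/d scales with κ, so C₂/C₁ = κ = 23.8.
C₂ = 23.8 × 2.30×10⁻⁸ = 5.47×10⁻⁷ F.

C ≈ 0.547 μF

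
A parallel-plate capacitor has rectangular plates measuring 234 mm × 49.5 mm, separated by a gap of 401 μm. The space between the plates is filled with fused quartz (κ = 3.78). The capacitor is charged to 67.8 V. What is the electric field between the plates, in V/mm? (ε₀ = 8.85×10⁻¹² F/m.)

169 V/mm

E = V/d = 67.8 / 4.01×10⁻⁴ = 1.69×10⁵ V/m.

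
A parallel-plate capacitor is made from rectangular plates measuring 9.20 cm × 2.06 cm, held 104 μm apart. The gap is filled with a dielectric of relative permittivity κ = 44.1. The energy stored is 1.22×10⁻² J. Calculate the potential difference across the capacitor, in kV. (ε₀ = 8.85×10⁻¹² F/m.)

A = 9.20 × 2.06 cm² = 1.90×10⁻³ m².
C = κε₀A/d = 44.1 × 8.85×10⁻¹² × 1.90×10⁻³ / 1.04×10⁻⁴ = 7.11×10⁻⁹ F.
V = √(2U/C) = √(2 × 1.22×10⁻² / 7.11×10⁻⁹) = 1.85×10³ V.

1.85 kV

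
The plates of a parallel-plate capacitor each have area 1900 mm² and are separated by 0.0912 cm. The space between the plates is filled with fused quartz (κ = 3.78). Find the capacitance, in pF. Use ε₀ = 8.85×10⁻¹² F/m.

A = 1900 mm² = 1.90×10⁻³ m².
C = κε₀A/d = 3.78 × 8.85×10⁻¹² × 1.90×10⁻³ / 9.12×10⁻⁴ = 6.97×10⁻¹¹ F.

69.7 pF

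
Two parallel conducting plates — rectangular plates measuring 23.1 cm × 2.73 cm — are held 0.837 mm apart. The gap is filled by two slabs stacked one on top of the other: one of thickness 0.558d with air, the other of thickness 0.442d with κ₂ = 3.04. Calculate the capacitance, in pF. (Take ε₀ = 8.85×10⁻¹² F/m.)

A = 23.1 × 2.73 cm² = 6.31×10⁻³ m².
Stacked slabs ⇒ two capacitors in series, each with the full plate area.
C₁ = κ₁ε₀A/d₁ = 1.00 × 8.85×10⁻¹² × 6.31×10⁻³ / 4.67×10⁻⁴ = 1.19×10⁻¹⁰ F.
C₂ = κ₂ε₀A/d₂ = 3.04 × 8.85×10⁻¹² × 6.31×10⁻³ / 3.70×10⁻⁴ = 4.59×10⁻¹⁰ F.
C = (1/C₁ + 1/C₂)⁻¹ = 9.48×10⁻¹¹ F.

C ≈ 94.8 pF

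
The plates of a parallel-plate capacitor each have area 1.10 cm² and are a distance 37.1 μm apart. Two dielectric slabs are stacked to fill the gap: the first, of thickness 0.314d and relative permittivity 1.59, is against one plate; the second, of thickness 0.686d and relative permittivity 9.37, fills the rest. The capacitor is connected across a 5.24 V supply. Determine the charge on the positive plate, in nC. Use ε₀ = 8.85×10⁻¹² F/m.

A = 1.10 cm² = 1.10×10⁻⁴ m².
Stacked slabs ⇒ two capacitors in series, each with the full plate area.
C₁ = κ₁ε₀A/d₁ = 1.59 × 8.85×10⁻¹² × 1.10×10⁻⁴ / 1.16×10⁻⁵ = 1.33×10⁻¹⁰ F.
C₂ = κ₂ε₀A/d₂ = 9.37 × 8.85×10⁻¹² × 1.10×10⁻⁴ / 2.55×10⁻⁵ = 3.58×10⁻¹⁰ F.
C = (1/C₁ + 1/C₂)⁻¹ = 9.69×10⁻¹¹ F.
Q = CV = 9.69×10⁻¹¹ × 5.24 = 5.08×10⁻¹⁰ C.

Q ≈ 0.508 nC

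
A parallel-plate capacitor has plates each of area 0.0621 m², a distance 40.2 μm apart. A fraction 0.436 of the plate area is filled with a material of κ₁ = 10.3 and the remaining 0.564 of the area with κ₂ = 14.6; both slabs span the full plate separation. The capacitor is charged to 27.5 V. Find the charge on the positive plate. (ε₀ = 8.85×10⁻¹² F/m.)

Side-by-side slabs ⇒ two capacitors in parallel, each spanning the full gap.
C₁ = κ₁ε₀A₁/d = 10.3 × 8.85×10⁻¹² × 2.71×10⁻² / 4.02×10⁻⁵ = 6.14×10⁻⁸ F.
C₂ = κ₂ε₀A₂/d = 14.6 × 8.85×10⁻¹² × 3.50×10⁻² / 4.02×10⁻⁵ = 1.13×10⁻⁷ F.
C = C₁ + C₂ = 1.74×10⁻⁷ F.
Q = CV = 1.74×10⁻⁷ × 27.5 = 4.78×10⁻⁶ C.

Q ≈ 4.78 μC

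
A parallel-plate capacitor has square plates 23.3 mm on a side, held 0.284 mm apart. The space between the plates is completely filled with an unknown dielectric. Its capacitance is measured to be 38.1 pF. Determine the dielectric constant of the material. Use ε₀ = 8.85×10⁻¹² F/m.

2.25

A = (23.3 mm)² = 5.43×10⁻⁴ m².
κ = Cd/(ε₀A) = 3.81×10⁻¹¹ × 2.84×10⁻⁴ / (8.85×10⁻¹² × 5.43×10⁻⁴) = 2.25.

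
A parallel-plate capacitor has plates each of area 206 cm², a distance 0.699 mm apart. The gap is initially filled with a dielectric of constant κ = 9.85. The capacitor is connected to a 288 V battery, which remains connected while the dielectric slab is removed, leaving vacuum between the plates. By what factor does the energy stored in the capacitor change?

Battery connected ⇒ V is held fixed.
C₂ = 0.102 C₁ and U = ½CV², so U₂/U₁ = C₂/C₁ = 0.102.

0.102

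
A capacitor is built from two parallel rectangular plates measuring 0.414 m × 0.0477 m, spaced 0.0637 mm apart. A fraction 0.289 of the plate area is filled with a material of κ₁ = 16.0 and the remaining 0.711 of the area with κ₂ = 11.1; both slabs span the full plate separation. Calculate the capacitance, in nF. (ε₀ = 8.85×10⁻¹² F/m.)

34.3 nF

A = 0.414 × 0.0477 m² = 1.97×10⁻² m².
Side-by-side slabs ⇒ two capacitors in parallel, each spanning the full gap.
C₁ = κ₁ε₀A₁/d = 16.0 × 8.85×10⁻¹² × 5.71×10⁻³ / 6.37×10⁻⁵ = 1.27×10⁻⁸ F.
C₂ = κ₂ε₀A₂/d = 11.1 × 8.85×10⁻¹² × 1.40×10⁻² / 6.37×10⁻⁵ = 2.17×10⁻⁸ F.
C = C₁ + C₂ = 3.43×10⁻⁸ F.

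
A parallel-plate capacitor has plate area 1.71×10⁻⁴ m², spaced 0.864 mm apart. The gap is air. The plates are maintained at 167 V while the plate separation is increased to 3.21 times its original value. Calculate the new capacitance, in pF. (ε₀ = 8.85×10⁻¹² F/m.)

Initially C₁ = ε₀A/d = 8.85×10⁻¹² × 1.71×10⁻⁴ / 8.64×10⁻⁴ = 1.75×10⁻¹² F.
C = ε₀A/d scales as 1/d, so C₂/C₁ = d₁/d₂ = 1/3.21 = 0.312.
C₂ = 0.312 × 1.75×10⁻¹² = 5.46×10⁻¹³ F.

0.546 pF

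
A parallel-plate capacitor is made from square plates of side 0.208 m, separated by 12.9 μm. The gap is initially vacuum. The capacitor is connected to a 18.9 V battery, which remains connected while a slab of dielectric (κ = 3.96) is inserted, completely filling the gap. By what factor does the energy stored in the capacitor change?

3.96

Battery connected ⇒ V is held fixed.
C₂ = 3.96 C₁ and U = ½CV², so U₂/U₁ = C₂/C₁ = 3.96.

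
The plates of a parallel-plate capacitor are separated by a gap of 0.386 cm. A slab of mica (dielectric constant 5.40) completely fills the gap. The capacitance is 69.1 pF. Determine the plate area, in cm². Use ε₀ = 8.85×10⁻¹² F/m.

A ≈ 55.8 cm²

A = Cd/(κε₀) = 6.91×10⁻¹¹ × 3.86×10⁻³ / (5.40 × 8.85×10⁻¹²) = 5.58×10⁻³ m².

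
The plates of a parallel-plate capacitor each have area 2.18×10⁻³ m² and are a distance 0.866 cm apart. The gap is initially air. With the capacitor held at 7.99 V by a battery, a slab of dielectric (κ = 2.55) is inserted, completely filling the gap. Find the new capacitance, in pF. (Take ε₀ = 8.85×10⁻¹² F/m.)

C ≈ 5.68 pF

Initially C₁ = ε₀A/d = 8.85×10⁻¹² × 2.18×10⁻³ / 8.66×10⁻³ = 2.23×10⁻¹² F.
C = κε₀A/d scales with κ, so C₂/C₁ = κ = 2.55.
C₂ = 2.55 × 2.23×10⁻¹² = 5.68×10⁻¹² F.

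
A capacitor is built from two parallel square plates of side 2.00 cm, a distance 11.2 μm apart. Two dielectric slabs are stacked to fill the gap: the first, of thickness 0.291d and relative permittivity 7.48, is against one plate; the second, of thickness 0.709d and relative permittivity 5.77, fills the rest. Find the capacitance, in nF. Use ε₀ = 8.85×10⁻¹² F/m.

C ≈ 1.95 nF

A = (2.00 cm)² = 4.00×10⁻⁴ m².
Stacked slabs ⇒ two capacitors in series, each with the full plate area.
C₁ = κ₁ε₀A/d₁ = 7.48 × 8.85×10⁻¹² × 4.00×10⁻⁴ / 3.26×10⁻⁶ = 8.12×10⁻⁹ F.
C₂ = κ₂ε₀A/d₂ = 5.77 × 8.85×10⁻¹² × 4.00×10⁻⁴ / 7.94×10⁻⁶ = 2.57×10⁻⁹ F.
C = (1/C₁ + 1/C₂)⁻¹ = 1.95×10⁻⁹ F.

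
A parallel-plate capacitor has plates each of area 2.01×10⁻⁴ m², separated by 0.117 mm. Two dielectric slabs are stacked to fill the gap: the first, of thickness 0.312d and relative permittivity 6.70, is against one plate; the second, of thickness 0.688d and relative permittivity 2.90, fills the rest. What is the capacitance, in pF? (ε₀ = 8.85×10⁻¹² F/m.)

53.6 pF

Stacked slabs ⇒ two capacitors in series, each with the full plate area.
C₁ = κ₁ε₀A/d₁ = 6.70 × 8.85×10⁻¹² × 2.01×10⁻⁴ / 3.65×10⁻⁵ = 3.26×10⁻¹⁰ F.
C₂ = κ₂ε₀A/d₂ = 2.90 × 8.85×10⁻¹² × 2.01×10⁻⁴ / 8.05×10⁻⁵ = 6.41×10⁻¹¹ F.
C = (1/C₁ + 1/C₂)⁻¹ = 5.36×10⁻¹¹ F.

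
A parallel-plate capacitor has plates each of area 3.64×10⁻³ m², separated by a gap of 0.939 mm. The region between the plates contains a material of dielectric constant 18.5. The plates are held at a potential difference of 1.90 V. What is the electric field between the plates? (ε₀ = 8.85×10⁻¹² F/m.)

E = V/d = 1.90 / 9.39×10⁻⁴ = 2.02×10³ V/m.

2.02 kV/m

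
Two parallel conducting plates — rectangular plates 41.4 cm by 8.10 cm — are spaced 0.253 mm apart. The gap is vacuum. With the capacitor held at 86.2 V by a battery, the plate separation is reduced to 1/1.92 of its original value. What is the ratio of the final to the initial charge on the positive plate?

Battery connected ⇒ V is held fixed.
C₂ = 1.92 C₁ and Q = CV, so Q₂/Q₁ = C₂/C₁ = 1.92.

Q₂/Q₁ ≈ 1.92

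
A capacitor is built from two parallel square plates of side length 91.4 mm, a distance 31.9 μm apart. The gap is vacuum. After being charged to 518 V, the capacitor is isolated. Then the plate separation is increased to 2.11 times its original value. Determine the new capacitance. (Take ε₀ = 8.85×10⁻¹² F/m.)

A = (91.4 mm)² = 8.35×10⁻³ m².
Initially C₁ = ε₀A/d = 8.85×10⁻¹² × 8.35×10⁻³ / 3.19×10⁻⁵ = 2.32×10⁻⁹ F.
C = ε₀A/d scales as 1/d, so C₂/C₁ = d₁/d₂ = 1/2.11 = 0.474.
C₂ = 0.474 × 2.32×10⁻⁹ = 1.10×10⁻⁹ F.

C ≈ 1.10 nF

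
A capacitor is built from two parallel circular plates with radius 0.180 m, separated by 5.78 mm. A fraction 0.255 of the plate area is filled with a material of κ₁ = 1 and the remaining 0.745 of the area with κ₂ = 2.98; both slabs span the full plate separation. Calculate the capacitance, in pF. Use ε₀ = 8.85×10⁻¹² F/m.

A = π(0.180 m)² = 0.102 m².
Side-by-side slabs ⇒ two capacitors in parallel, each spanning the full gap.
C₁ = κ₁ε₀A₁/d = 1.00 × 8.85×10⁻¹² × 2.60×10⁻² / 5.78×10⁻³ = 3.97×10⁻¹¹ F.
C₂ = κ₂ε₀A₂/d = 2.98 × 8.85×10⁻¹² × 7.58×10⁻² / 5.78×10⁻³ = 3.46×10⁻¹⁰ F.
C = C₁ + C₂ = 3.86×10⁻¹⁰ F.

C ≈ 386 pF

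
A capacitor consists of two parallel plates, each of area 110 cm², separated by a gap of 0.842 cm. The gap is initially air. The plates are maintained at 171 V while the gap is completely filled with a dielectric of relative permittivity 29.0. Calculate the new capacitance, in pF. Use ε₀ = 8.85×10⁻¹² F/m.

A = 110 cm² = 1.10×10⁻² m².
Initially C₁ = ε₀A/d = 8.85×10⁻¹² × 1.10×10⁻² / 8.42×10⁻³ = 1.16×10⁻¹¹ F.
C = κε₀A/d scales with κ, so C₂/C₁ = κ = 29.0.
C₂ = 29.0 × 1.16×10⁻¹¹ = 3.35×10⁻¹⁰ F.

335 pF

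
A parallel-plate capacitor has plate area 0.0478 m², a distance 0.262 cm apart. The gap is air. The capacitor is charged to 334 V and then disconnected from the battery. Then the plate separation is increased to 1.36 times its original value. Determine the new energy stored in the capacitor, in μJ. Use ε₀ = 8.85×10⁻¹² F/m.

Initially C₁ = ε₀A/d = 8.85×10⁻¹² × 4.78×10⁻² / 2.62×10⁻³ = 1.61×10⁻¹⁰ F.
U₁ = 9.01×10⁻⁶ J.
Isolated ⇒ Q is held fixed. C₂ = 0.735 C₁ and U = Q²/(2C), so U₂/U₁ = C₁/C₂ = 1.36.
U₂ = 1.36 × 9.01×10⁻⁶ = 1.22×10⁻⁵ J.

12.2 μJ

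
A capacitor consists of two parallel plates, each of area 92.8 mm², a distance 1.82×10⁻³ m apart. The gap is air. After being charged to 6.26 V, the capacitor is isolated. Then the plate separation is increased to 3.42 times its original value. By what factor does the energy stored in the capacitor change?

U₂/U₁ ≈ 3.42

Isolated ⇒ Q is held fixed.
C₂ = 0.292 C₁ and U = Q²/(2C), so U₂/U₁ = C₁/C₂ = 3.42.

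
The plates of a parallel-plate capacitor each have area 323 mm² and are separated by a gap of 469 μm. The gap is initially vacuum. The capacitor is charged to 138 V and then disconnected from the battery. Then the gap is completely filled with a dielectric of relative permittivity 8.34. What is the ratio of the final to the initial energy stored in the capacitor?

U₂/U₁ ≈ 0.120

Isolated ⇒ Q is held fixed.
C₂ = 8.34 C₁ and U = Q²/(2C), so U₂/U₁ = C₁/C₂ = 0.120.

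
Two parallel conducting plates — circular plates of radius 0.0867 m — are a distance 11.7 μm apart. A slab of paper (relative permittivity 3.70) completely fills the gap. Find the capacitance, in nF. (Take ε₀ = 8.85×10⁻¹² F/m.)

A = π(0.0867 m)² = 2.36×10⁻² m².
C = κε₀A/d = 3.70 × 8.85×10⁻¹² × 2.36×10⁻² / 1.17×10⁻⁵ = 6.61×10⁻⁸ F.

66.1 nF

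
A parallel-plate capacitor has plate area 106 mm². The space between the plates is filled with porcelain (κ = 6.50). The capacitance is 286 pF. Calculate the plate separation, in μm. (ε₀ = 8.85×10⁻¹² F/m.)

A = 106 mm² = 1.06×10⁻⁴ m².
d = κε₀A/C = 6.50 × 8.85×10⁻¹² × 1.06×10⁻⁴ / 2.86×10⁻¹⁰ = 2.13×10⁻⁵ m.

21.3 μm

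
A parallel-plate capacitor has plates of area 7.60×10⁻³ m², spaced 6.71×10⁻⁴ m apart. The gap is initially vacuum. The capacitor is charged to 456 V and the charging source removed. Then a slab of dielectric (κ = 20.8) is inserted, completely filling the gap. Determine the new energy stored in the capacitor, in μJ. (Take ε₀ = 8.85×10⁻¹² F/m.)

0.501 μJ

Initially C₁ = ε₀A/d = 8.85×10⁻¹² × 7.60×10⁻³ / 6.71×10⁻⁴ = 1.00×10⁻¹⁰ F.
U₁ = 1.04×10⁻⁵ J.
Isolated ⇒ Q is held fixed. C₂ = 20.8 C₁ and U = Q²/(2C), so U₂/U₁ = C₁/C₂ = 0.0481.
U₂ = 0.0481 × 1.04×10⁻⁵ = 5.01×10⁻⁷ J.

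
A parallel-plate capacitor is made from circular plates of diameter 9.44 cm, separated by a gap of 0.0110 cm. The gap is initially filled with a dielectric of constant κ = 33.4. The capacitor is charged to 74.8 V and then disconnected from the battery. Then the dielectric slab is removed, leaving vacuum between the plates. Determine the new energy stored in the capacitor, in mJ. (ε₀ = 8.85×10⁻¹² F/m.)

A = π(9.44/2 cm)² = 7.00×10⁻³ m².
Initially C₁ = κε₀A/d = 33.4 × 8.85×10⁻¹² × 7.00×10⁻³ / 1.10×10⁻⁴ = 1.88×10⁻⁸ F.
U₁ = 5.26×10⁻⁵ J.
Isolated ⇒ Q is held fixed. C₂ = 0.0299 C₁ and U = Q²/(2C), so U₂/U₁ = C₁/C₂ = 33.4.
U₂ = 33.4 × 5.26×10⁻⁵ = 1.76×10⁻³ J.

U ≈ 1.76 mJ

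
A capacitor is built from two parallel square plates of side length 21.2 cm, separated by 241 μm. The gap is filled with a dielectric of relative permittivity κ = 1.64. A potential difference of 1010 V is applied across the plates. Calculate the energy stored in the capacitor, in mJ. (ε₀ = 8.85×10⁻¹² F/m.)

A = (21.2 cm)² = 4.49×10⁻² m².
C = κε₀A/d = 1.64 × 8.85×10⁻¹² × 4.49×10⁻² / 2.41×10⁻⁴ = 2.71×10⁻⁹ F.
U = ½CV² = ½ × 2.71×10⁻⁹ × (1010)² = 1.38×10⁻³ J.

1.38 mJ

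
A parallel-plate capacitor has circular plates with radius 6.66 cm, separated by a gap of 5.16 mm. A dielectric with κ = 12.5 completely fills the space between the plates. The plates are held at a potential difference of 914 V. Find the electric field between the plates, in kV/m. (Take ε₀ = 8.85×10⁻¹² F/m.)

E ≈ 177 kV/m

E = V/d = 914 / 5.16×10⁻³ = 1.77×10⁵ V/m.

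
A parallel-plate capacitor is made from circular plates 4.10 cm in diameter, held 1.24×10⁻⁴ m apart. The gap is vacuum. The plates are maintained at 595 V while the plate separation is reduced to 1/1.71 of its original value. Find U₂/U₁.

1.71

Battery connected ⇒ V is held fixed.
C₂ = 1.71 C₁ and U = ½CV², so U₂/U₁ = C₂/C₁ = 1.71.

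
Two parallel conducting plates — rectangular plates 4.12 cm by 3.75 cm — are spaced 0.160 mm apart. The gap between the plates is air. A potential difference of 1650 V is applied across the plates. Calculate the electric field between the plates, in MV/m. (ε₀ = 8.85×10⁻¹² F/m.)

E ≈ 10.3 MV/m

E = V/d = 1650 / 1.60×10⁻⁴ = 1.03×10⁷ V/m.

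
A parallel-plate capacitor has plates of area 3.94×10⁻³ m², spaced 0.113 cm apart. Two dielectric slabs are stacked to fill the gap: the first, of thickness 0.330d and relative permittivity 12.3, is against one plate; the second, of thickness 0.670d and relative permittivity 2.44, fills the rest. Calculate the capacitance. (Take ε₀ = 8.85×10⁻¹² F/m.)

Stacked slabs ⇒ two capacitors in series, each with the full plate area.
C₁ = κ₁ε₀A/d₁ = 12.3 × 8.85×10⁻¹² × 3.94×10⁻³ / 3.73×10⁻⁴ = 1.15×10⁻⁹ F.
C₂ = κ₂ε₀A/d₂ = 2.44 × 8.85×10⁻¹² × 3.94×10⁻³ / 7.57×10⁻⁴ = 1.12×10⁻¹⁰ F.
C = (1/C₁ + 1/C₂)⁻¹ = 1.02×10⁻¹⁰ F.

102 pF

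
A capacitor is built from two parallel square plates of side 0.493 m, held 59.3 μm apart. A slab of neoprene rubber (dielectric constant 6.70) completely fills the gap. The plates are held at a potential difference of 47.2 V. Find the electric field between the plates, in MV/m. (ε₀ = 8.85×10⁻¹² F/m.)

0.796 MV/m

E = V/d = 47.2 / 5.93×10⁻⁵ = 7.96×10⁵ V/m.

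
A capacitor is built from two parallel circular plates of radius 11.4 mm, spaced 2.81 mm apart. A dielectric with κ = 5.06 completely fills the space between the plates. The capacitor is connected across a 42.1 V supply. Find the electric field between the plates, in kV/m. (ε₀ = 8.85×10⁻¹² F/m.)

E = V/d = 42.1 / 2.81×10⁻³ = 1.50×10⁴ V/m.

E ≈ 15.0 kV/m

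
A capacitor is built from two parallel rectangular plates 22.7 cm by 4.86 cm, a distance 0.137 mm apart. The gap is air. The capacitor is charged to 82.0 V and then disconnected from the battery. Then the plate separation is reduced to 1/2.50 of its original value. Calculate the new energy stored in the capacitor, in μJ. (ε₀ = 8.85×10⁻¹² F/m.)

0.958 μJ

A = 22.7 × 4.86 cm² = 1.10×10⁻² m².
Initially C₁ = ε₀A/d = 8.85×10⁻¹² × 1.10×10⁻² / 1.37×10⁻⁴ = 7.13×10⁻¹⁰ F.
U₁ = 2.40×10⁻⁶ J.
Isolated ⇒ Q is held fixed. C₂ = 2.50 C₁ and U = Q²/(2C), so U₂/U₁ = C₁/C₂ = 0.400.
U₂ = 0.400 × 2.40×10⁻⁶ = 9.58×10⁻⁷ J.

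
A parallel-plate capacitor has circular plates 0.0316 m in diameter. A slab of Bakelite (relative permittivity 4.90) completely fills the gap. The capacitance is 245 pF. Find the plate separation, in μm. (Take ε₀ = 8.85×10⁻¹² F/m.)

139 μm

A = π(0.0316/2 m)² = 7.84×10⁻⁴ m².
d = κε₀A/C = 4.90 × 8.85×10⁻¹² × 7.84×10⁻⁴ / 2.45×10⁻¹⁰ = 1.39×10⁻⁴ m.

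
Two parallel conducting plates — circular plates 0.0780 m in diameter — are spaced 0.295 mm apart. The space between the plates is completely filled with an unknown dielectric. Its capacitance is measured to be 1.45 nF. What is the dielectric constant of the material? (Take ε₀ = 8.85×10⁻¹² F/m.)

A = π(0.0780/2 m)² = 4.78×10⁻³ m².
κ = Cd/(ε₀A) = 1.45×10⁻⁹ × 2.95×10⁻⁴ / (8.85×10⁻¹² × 4.78×10⁻³) = 10.1.

10.1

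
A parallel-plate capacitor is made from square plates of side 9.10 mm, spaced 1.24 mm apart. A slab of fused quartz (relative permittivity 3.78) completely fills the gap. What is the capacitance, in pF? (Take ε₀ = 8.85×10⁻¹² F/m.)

A = (9.10 mm)² = 8.28×10⁻⁵ m².
C = κε₀A/d = 3.78 × 8.85×10⁻¹² × 8.28×10⁻⁵ / 1.24×10⁻³ = 2.23×10⁻¹² F.

C ≈ 2.23 pF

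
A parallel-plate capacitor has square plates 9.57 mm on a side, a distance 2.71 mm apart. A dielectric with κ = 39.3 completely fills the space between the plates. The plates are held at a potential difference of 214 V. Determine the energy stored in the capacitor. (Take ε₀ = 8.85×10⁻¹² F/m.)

A = (9.57 mm)² = 9.16×10⁻⁵ m².
C = κε₀A/d = 39.3 × 8.85×10⁻¹² × 9.16×10⁻⁵ / 2.71×10⁻³ = 1.18×10⁻¹¹ F.
U = ½CV² = ½ × 1.18×10⁻¹¹ × (214)² = 2.69×10⁻⁷ J.

U ≈ 269 nJ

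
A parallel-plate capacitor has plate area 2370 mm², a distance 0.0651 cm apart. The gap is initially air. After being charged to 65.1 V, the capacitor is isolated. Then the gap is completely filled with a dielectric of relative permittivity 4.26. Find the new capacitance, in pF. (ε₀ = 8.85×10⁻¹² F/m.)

137 pF

A = 2370 mm² = 2.37×10⁻³ m².
Initially C₁ = ε₀A/d = 8.85×10⁻¹² × 2.37×10⁻³ / 6.51×10⁻⁴ = 3.22×10⁻¹¹ F.
C = κε₀A/d scales with κ, so C₂/C₁ = κ = 4.26.
C₂ = 4.26 × 3.22×10⁻¹¹ = 1.37×10⁻¹⁰ F.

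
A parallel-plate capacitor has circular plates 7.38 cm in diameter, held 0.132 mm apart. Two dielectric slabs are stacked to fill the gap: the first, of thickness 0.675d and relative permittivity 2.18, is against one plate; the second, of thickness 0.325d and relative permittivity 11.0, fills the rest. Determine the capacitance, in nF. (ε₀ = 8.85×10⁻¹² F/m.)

C ≈ 0.846 nF

A = π(7.38/2 cm)² = 4.28×10⁻³ m².
Stacked slabs ⇒ two capacitors in series, each with the full plate area.
C₁ = κ₁ε₀A/d₁ = 2.18 × 8.85×10⁻¹² × 4.28×10⁻³ / 8.91×10⁻⁵ = 9.26×10⁻¹⁰ F.
C₂ = κ₂ε₀A/d₂ = 11.0 × 8.85×10⁻¹² × 4.28×10⁻³ / 4.29×10⁻⁵ = 9.71×10⁻⁹ F.
C = (1/C₁ + 1/C₂)⁻¹ = 8.46×10⁻¹⁰ F.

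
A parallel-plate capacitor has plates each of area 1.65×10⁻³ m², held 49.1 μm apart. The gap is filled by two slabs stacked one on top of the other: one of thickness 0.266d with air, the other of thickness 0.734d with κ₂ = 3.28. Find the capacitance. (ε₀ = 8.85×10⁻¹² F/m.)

Stacked slabs ⇒ two capacitors in series, each with the full plate area.
C₁ = κ₁ε₀A/d₁ = 1.00 × 8.85×10⁻¹² × 1.65×10⁻³ / 1.31×10⁻⁵ = 1.12×10⁻⁹ F.
C₂ = κ₂ε₀A/d₂ = 3.28 × 8.85×10⁻¹² × 1.65×10⁻³ / 3.60×10⁻⁵ = 1.33×10⁻⁹ F.
C = (1/C₁ + 1/C₂)⁻¹ = 6.07×10⁻¹⁰ F.

C ≈ 0.607 nF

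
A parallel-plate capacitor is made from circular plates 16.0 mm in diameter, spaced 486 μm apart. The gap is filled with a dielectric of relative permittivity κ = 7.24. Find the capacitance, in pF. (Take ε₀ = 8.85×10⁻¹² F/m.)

A = π(16.0/2 mm)² = 2.01×10⁻⁴ m².
C = κε₀A/d = 7.24 × 8.85×10⁻¹² × 2.01×10⁻⁴ / 4.86×10⁻⁴ = 2.65×10⁻¹¹ F.

C ≈ 26.5 pF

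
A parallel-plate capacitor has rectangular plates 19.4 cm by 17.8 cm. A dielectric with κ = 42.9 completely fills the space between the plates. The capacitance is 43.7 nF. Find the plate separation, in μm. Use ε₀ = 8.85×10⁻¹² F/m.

300 μm

A = 19.4 × 17.8 cm² = 3.45×10⁻² m².
d = κε₀A/C = 42.9 × 8.85×10⁻¹² × 3.45×10⁻² / 4.37×10⁻⁸ = 3.00×10⁻⁴ m.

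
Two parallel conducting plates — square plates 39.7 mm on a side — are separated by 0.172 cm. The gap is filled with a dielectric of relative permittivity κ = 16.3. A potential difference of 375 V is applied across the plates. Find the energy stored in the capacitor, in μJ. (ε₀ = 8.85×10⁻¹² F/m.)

U ≈ 9.29 μJ

A = (39.7 mm)² = 1.58×10⁻³ m².
C = κε₀A/d = 16.3 × 8.85×10⁻¹² × 1.58×10⁻³ / 1.72×10⁻³ = 1.32×10⁻¹⁰ F.
U = ½CV² = ½ × 1.32×10⁻¹⁰ × (375)² = 9.29×10⁻⁶ J.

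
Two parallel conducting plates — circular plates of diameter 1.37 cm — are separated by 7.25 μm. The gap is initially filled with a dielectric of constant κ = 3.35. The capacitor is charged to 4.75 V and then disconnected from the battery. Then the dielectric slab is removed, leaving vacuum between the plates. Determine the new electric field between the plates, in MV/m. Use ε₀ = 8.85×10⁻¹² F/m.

E ≈ 2.19 MV/m

A = π(1.37/2 cm)² = 1.47×10⁻⁴ m².
Initially C₁ = κε₀A/d = 3.35 × 8.85×10⁻¹² × 1.47×10⁻⁴ / 7.25×10⁻⁶ = 6.03×10⁻¹⁰ F.
E₁ = 6.55×10⁵ V/m.
Isolated ⇒ Q is held fixed. V₂ = Q/C₂ = V₁/0.299; E = V/d, so E₂/E₁ = (V₂/V₁)(d₁/d₂) = 3.35.
E₂ = 3.35 × 6.55×10⁵ = 2.19×10⁶ V/m.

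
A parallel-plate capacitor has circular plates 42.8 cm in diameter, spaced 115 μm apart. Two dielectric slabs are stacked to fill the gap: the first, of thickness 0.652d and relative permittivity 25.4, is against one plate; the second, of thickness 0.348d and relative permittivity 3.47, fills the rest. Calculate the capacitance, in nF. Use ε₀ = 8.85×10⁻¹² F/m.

A = π(42.8/2 cm)² = 0.144 m².
Stacked slabs ⇒ two capacitors in series, each with the full plate area.
C₁ = κ₁ε₀A/d₁ = 25.4 × 8.85×10⁻¹² × 0.144 / 7.50×10⁻⁵ = 4.31×10⁻⁷ F.
C₂ = κ₂ε₀A/d₂ = 3.47 × 8.85×10⁻¹² × 0.144 / 4.00×10⁻⁵ = 1.10×10⁻⁷ F.
C = (1/C₁ + 1/C₂)⁻¹ = 8.79×10⁻⁸ F.

C ≈ 87.9 nF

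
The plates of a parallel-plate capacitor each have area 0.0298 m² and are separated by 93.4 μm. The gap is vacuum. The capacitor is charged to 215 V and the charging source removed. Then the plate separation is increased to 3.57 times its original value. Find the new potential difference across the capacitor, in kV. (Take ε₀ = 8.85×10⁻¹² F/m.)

Initially C₁ = ε₀A/d = 8.85×10⁻¹² × 2.98×10⁻² / 9.34×10⁻⁵ = 2.82×10⁻⁹ F.
V₁ = 2.15×10² V.
Isolated ⇒ Q is held fixed. C₂ = 0.280 C₁ and V = Q/C, so V₂/V₁ = C₁/C₂ = 3.57.
V₂ = 3.57 × 2.15×10² = 7.68×10² V.

V ≈ 0.768 kV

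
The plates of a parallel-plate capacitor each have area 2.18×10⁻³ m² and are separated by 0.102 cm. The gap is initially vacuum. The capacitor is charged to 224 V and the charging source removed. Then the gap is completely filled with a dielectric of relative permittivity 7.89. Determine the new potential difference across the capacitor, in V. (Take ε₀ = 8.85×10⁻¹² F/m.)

Initially C₁ = ε₀A/d = 8.85×10⁻¹² × 2.18×10⁻³ / 1.02×10⁻³ = 1.89×10⁻¹¹ F.
V₁ = 2.24×10² V.
Isolated ⇒ Q is held fixed. C₂ = 7.89 C₁ and V = Q/C, so V₂/V₁ = C₁/C₂ = 0.127.
V₂ = 0.127 × 2.24×10² = 28.4 V.

V ≈ 28.4 V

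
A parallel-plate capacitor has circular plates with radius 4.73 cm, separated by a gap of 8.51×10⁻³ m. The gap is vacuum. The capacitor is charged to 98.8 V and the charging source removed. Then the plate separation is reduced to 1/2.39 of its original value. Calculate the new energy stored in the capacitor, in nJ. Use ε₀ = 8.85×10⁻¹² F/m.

U ≈ 14.9 nJ

A = π(4.73 cm)² = 7.03×10⁻³ m².
Initially C₁ = ε₀A/d = 8.85×10⁻¹² × 7.03×10⁻³ / 8.51×10⁻³ = 7.31×10⁻¹² F.
U₁ = 3.57×10⁻⁸ J.
Isolated ⇒ Q is held fixed. C₂ = 2.39 C₁ and U = Q²/(2C), so U₂/U₁ = C₁/C₂ = 0.418.
U₂ = 0.418 × 3.57×10⁻⁸ = 1.49×10⁻⁸ J.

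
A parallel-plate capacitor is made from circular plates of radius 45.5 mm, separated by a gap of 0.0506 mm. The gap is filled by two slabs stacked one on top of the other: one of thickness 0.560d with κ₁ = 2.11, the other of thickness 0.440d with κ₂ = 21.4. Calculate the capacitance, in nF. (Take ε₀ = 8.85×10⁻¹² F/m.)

3.98 nF

A = π(45.5 mm)² = 6.50×10⁻³ m².
Stacked slabs ⇒ two capacitors in series, each with the full plate area.
C₁ = κ₁ε₀A/d₁ = 2.11 × 8.85×10⁻¹² × 6.50×10⁻³ / 2.83×10⁻⁵ = 4.29×10⁻⁹ F.
C₂ = κ₂ε₀A/d₂ = 21.4 × 8.85×10⁻¹² × 6.50×10⁻³ / 2.23×10⁻⁵ = 5.53×10⁻⁸ F.
C = (1/C₁ + 1/C₂)⁻¹ = 3.98×10⁻⁹ F.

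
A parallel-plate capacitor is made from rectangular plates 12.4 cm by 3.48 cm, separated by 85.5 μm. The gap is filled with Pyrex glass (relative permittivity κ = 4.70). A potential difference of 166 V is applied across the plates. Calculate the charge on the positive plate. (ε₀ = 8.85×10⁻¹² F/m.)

A = 12.4 × 3.48 cm² = 4.32×10⁻³ m².
C = κε₀A/d = 4.70 × 8.85×10⁻¹² × 4.32×10⁻³ / 8.55×10⁻⁵ = 2.10×10⁻⁹ F.
Q = CV = 2.10×10⁻⁹ × 166 = 3.48×10⁻⁷ C.

Q ≈ 348 nC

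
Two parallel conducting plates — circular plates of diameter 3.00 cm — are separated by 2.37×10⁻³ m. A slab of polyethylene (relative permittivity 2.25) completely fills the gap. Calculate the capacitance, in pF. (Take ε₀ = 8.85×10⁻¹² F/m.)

C ≈ 5.94 pF

A = π(3.00/2 cm)² = 7.07×10⁻⁴ m².
C = κε₀A/d = 2.25 × 8.85×10⁻¹² × 7.07×10⁻⁴ / 2.37×10⁻³ = 5.94×10⁻¹² F.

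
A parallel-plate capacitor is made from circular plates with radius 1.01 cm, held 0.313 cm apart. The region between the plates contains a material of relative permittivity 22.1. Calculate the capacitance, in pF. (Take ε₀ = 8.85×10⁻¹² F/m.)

20.0 pF

A = π(1.01 cm)² = 3.20×10⁻⁴ m².
C = κε₀A/d = 22.1 × 8.85×10⁻¹² × 3.20×10⁻⁴ / 3.13×10⁻³ = 2.00×10⁻¹¹ F.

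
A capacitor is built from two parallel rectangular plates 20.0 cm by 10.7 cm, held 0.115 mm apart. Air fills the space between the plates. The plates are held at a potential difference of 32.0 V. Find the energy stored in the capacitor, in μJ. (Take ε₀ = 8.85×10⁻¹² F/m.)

A = 20.0 × 10.7 cm² = 2.14×10⁻² m².
C = ε₀A/d = 8.85×10⁻¹² × 2.14×10⁻² / 1.15×10⁻⁴ = 1.65×10⁻⁹ F.
U = ½CV² = ½ × 1.65×10⁻⁹ × (32.0)² = 8.43×10⁻⁷ J.

0.843 μJ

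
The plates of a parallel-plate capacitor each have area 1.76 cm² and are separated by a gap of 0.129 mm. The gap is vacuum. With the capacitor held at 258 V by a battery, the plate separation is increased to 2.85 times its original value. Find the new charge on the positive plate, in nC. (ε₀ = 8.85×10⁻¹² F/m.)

Q ≈ 1.09 nC

A = 1.76 cm² = 1.76×10⁻⁴ m².
Initially C₁ = ε₀A/d = 8.85×10⁻¹² × 1.76×10⁻⁴ / 1.29×10⁻⁴ = 1.21×10⁻¹¹ F.
Q₁ = 3.12×10⁻⁹ C.
Battery connected ⇒ V is held fixed. C₂ = 0.351 C₁ and Q = CV, so Q₂/Q₁ = C₂/C₁ = 0.351.
Q₂ = 0.351 × 3.12×10⁻⁹ = 1.09×10⁻⁹ C.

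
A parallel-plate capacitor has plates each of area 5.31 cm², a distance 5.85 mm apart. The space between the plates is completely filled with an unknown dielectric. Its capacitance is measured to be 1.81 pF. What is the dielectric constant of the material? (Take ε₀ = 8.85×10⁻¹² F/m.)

κ ≈ 2.25

A = 5.31 cm² = 5.31×10⁻⁴ m².
κ = Cd/(ε₀A) = 1.81×10⁻¹² × 5.85×10⁻³ / (8.85×10⁻¹² × 5.31×10⁻⁴) = 2.25.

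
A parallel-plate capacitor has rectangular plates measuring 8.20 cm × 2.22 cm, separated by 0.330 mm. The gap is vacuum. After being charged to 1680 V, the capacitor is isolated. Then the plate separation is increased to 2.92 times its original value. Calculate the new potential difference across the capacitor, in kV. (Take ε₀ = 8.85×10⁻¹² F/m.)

A = 8.20 × 2.22 cm² = 1.82×10⁻³ m².
Initially C₁ = ε₀A/d = 8.85×10⁻¹² × 1.82×10⁻³ / 3.30×10⁻⁴ = 4.88×10⁻¹¹ F.
V₁ = 1.68×10³ V.
Isolated ⇒ Q is held fixed. C₂ = 0.342 C₁ and V = Q/C, so V₂/V₁ = C₁/C₂ = 2.92.
V₂ = 2.92 × 1.68×10³ = 4.91×10³ V.

V ≈ 4.91 kV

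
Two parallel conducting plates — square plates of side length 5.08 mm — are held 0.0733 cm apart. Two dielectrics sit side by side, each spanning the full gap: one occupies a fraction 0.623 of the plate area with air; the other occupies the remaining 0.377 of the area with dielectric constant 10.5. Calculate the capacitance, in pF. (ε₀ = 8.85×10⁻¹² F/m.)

C ≈ 1.43 pF

A = (5.08 mm)² = 2.58×10⁻⁵ m².
Side-by-side slabs ⇒ two capacitors in parallel, each spanning the full gap.
C₁ = κ₁ε₀A₁/d = 1.00 × 8.85×10⁻¹² × 1.61×10⁻⁵ / 7.33×10⁻⁴ = 1.94×10⁻¹³ F.
C₂ = κ₂ε₀A₂/d = 10.5 × 8.85×10⁻¹² × 9.73×10⁻⁶ / 7.33×10⁻⁴ = 1.23×10⁻¹² F.
C = C₁ + C₂ = 1.43×10⁻¹² F.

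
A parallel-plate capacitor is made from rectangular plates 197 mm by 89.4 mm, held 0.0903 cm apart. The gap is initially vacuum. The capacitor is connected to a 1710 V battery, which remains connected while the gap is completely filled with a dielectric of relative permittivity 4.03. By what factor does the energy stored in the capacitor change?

Battery connected ⇒ V is held fixed.
C₂ = 4.03 C₁ and U = ½CV², so U₂/U₁ = C₂/C₁ = 4.03.

4.03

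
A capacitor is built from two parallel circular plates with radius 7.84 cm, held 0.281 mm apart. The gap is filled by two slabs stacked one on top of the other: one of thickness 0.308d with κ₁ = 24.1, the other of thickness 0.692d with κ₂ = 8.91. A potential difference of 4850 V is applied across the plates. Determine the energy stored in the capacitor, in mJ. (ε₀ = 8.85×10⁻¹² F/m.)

A = π(7.84 cm)² = 1.93×10⁻² m².
Stacked slabs ⇒ two capacitors in series, each with the full plate area.
C₁ = κ₁ε₀A/d₁ = 24.1 × 8.85×10⁻¹² × 1.93×10⁻² / 8.65×10⁻⁵ = 4.76×10⁻⁸ F.
C₂ = κ₂ε₀A/d₂ = 8.91 × 8.85×10⁻¹² × 1.93×10⁻² / 1.94×10⁻⁴ = 7.83×10⁻⁹ F.
C = (1/C₁ + 1/C₂)⁻¹ = 6.72×10⁻⁹ F.
U = ½CV² = ½ × 6.72×10⁻⁹ × (4850)² = 7.91×10⁻² J.

U ≈ 79.1 mJ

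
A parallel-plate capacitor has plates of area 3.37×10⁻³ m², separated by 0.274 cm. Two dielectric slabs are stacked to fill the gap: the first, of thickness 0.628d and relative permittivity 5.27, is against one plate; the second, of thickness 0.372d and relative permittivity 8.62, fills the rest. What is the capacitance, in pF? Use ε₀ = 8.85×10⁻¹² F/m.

67.1 pF

Stacked slabs ⇒ two capacitors in series, each with the full plate area.
C₁ = κ₁ε₀A/d₁ = 5.27 × 8.85×10⁻¹² × 3.37×10⁻³ / 1.72×10⁻³ = 9.13×10⁻¹¹ F.
C₂ = κ₂ε₀A/d₂ = 8.62 × 8.85×10⁻¹² × 3.37×10⁻³ / 1.02×10⁻³ = 2.52×10⁻¹⁰ F.
C = (1/C₁ + 1/C₂)⁻¹ = 6.71×10⁻¹¹ F.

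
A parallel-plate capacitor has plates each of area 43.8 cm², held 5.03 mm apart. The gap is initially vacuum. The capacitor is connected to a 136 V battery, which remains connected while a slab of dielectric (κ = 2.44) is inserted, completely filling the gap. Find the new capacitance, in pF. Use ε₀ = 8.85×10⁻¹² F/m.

A = 43.8 cm² = 4.38×10⁻³ m².
Initially C₁ = ε₀A/d = 8.85×10⁻¹² × 4.38×10⁻³ / 5.03×10⁻³ = 7.71×10⁻¹² F.
C = κε₀A/d scales with κ, so C₂/C₁ = κ = 2.44.
C₂ = 2.44 × 7.71×10⁻¹² = 1.88×10⁻¹¹ F.

C ≈ 18.8 pF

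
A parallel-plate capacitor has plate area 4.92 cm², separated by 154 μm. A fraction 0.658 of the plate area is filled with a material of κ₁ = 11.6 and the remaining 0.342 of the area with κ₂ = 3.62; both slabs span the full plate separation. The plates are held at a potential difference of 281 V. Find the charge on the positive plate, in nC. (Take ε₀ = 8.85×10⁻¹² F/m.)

Q ≈ 70.5 nC

A = 4.92 cm² = 4.92×10⁻⁴ m².
Side-by-side slabs ⇒ two capacitors in parallel, each spanning the full gap.
C₁ = κ₁ε₀A₁/d = 11.6 × 8.85×10⁻¹² × 3.24×10⁻⁴ / 1.54×10⁻⁴ = 2.16×10⁻¹⁰ F.
C₂ = κ₂ε₀A₂/d = 3.62 × 8.85×10⁻¹² × 1.68×10⁻⁴ / 1.54×10⁻⁴ = 3.50×10⁻¹¹ F.
C = C₁ + C₂ = 2.51×10⁻¹⁰ F.
Q = CV = 2.51×10⁻¹⁰ × 281 = 7.05×10⁻⁸ C.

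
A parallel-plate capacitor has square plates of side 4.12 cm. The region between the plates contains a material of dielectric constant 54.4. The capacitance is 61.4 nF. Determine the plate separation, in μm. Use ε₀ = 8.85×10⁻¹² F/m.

13.3 μm

A = (4.12 cm)² = 1.70×10⁻³ m².
d = κε₀A/C = 54.4 × 8.85×10⁻¹² × 1.70×10⁻³ / 6.14×10⁻⁸ = 1.33×10⁻⁵ m.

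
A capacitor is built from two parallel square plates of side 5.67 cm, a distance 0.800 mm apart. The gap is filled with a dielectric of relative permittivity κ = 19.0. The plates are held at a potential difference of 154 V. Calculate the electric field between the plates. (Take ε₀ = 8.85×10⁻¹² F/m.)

E = V/d = 154 / 8.00×10⁻⁴ = 1.93×10⁵ V/m.

E ≈ 192 kV/m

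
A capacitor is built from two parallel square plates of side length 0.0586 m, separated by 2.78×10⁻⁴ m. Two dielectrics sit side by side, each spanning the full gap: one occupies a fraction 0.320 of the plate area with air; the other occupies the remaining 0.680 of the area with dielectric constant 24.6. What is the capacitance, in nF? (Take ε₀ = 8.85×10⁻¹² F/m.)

A = (0.0586 m)² = 3.43×10⁻³ m².
Side-by-side slabs ⇒ two capacitors in parallel, each spanning the full gap.
C₁ = κ₁ε₀A₁/d = 1.00 × 8.85×10⁻¹² × 1.10×10⁻³ / 2.78×10⁻⁴ = 3.50×10⁻¹¹ F.
C₂ = κ₂ε₀A₂/d = 24.6 × 8.85×10⁻¹² × 2.34×10⁻³ / 2.78×10⁻⁴ = 1.83×10⁻⁹ F.
C = C₁ + C₂ = 1.86×10⁻⁹ F.

C ≈ 1.86 nF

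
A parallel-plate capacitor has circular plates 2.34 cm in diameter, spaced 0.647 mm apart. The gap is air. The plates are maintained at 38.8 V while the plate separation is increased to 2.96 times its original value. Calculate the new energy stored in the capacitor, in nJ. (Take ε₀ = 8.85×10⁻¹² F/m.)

A = π(2.34/2 cm)² = 4.30×10⁻⁴ m².
Initially C₁ = ε₀A/d = 8.85×10⁻¹² × 4.30×10⁻⁴ / 6.47×10⁻⁴ = 5.88×10⁻¹² F.
U₁ = 4.43×10⁻⁹ J.
Battery connected ⇒ V is held fixed. C₂ = 0.338 C₁ and U = ½CV², so U₂/U₁ = C₂/C₁ = 0.338.
U₂ = 0.338 × 4.43×10⁻⁹ = 1.50×10⁻⁹ J.

1.50 nJ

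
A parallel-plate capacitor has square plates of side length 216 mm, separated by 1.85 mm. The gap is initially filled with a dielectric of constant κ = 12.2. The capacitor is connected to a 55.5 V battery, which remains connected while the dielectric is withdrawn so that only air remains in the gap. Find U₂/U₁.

Battery connected ⇒ V is held fixed.
C₂ = 0.0820 C₁ and U = ½CV², so U₂/U₁ = C₂/C₁ = 0.0820.

0.0820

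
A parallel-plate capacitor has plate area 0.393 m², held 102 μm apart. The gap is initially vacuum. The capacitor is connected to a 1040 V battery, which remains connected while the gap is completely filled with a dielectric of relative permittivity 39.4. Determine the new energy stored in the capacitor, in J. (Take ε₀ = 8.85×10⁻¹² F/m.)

U ≈ 0.727 J

Initially C₁ = ε₀A/d = 8.85×10⁻¹² × 0.393 / 1.02×10⁻⁴ = 3.41×10⁻⁸ F.
U₁ = 1.84×10⁻² J.
Battery connected ⇒ V is held fixed. C₂ = 39.4 C₁ and U = ½CV², so U₂/U₁ = C₂/C₁ = 39.4.
U₂ = 39.4 × 1.84×10⁻² = 0.727 J.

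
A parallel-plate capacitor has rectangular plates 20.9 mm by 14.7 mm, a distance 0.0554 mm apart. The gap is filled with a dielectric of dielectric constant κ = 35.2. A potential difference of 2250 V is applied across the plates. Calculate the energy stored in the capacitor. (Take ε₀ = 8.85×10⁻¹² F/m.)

A = 20.9 × 14.7 mm² = 3.07×10⁻⁴ m².
C = κε₀A/d = 35.2 × 8.85×10⁻¹² × 3.07×10⁻⁴ / 5.54×10⁻⁵ = 1.73×10⁻⁹ F.
U = ½CV² = ½ × 1.73×10⁻⁹ × (2250)² = 4.37×10⁻³ J.

U ≈ 4.37 mJ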